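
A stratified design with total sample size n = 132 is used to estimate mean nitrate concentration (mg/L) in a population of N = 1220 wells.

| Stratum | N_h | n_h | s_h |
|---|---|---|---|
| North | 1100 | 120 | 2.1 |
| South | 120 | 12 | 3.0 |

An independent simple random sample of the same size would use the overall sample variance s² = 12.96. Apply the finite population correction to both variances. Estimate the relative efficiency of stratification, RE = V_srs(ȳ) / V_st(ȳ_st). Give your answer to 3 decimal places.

V̂(ȳ_st) = Σ W_h² (1 − n_h/N_h) s_h²/n_h, with W_h = N_h/N and N = 1220:
  stratum North: (1100/1220)²·(1 − 120/1100)·2.1²/120 = 0.0266168
  stratum South: (120/1220)²·(1 − 12/120)·3.0²/12 = 0.0065305
V_st = 0.0331473
V_srs = (1 − 132/1220)·12.96/132 = 0.0875589
Relative efficiency = V_srs / V_st = 0.0875589/0.0331473 = 2.6415

RE ≈ 2.642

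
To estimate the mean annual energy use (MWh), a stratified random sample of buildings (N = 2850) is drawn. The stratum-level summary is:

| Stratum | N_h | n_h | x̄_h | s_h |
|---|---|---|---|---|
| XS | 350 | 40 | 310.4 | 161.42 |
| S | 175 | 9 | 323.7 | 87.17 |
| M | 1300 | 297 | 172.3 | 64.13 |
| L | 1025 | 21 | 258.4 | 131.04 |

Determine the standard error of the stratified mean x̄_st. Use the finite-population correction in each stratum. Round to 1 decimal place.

SE(x̄_st) ≈ 10.8

V̂(x̄_st) = Σ W_h² (1 − n_h/N_h) s_h²/n_h, with W_h = N_h/N and N = 2850:
  stratum XS: (350/2850)²·(1 − 40/350)·161.42²/40 = 8.70151
  stratum S: (175/2850)²·(1 − 9/175)·87.17²/9 = 3.01959
  stratum M: (1300/2850)²·(1 − 297/1300)·64.13²/297 = 2.2229
  stratum L: (1025/2850)²·(1 − 21/1025)·131.04²/21 = 103.599
V̂(x̄_st) = 117.543
SE(x̄_st) = √117.543 = 10.8417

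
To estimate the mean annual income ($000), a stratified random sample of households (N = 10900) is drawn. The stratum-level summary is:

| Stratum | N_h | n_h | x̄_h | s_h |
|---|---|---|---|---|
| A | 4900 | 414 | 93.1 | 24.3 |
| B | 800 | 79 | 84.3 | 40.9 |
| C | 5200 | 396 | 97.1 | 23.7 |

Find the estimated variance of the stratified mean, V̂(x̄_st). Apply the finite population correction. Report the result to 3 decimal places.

V̂(x̄_st) ≈ 0.665

V̂(x̄_st) = Σ W_h² (1 − n_h/N_h) s_h²/n_h, with W_h = N_h/N and N = 10900:
  stratum A: (4900/10900)²·(1 − 414/4900)·24.3²/414 = 0.263885
  stratum B: (800/10900)²·(1 − 79/800)·40.9²/79 = 0.1028
  stratum C: (5200/10900)²·(1 − 396/5200)·23.7²/396 = 0.298232
V̂(x̄_st) = 0.664917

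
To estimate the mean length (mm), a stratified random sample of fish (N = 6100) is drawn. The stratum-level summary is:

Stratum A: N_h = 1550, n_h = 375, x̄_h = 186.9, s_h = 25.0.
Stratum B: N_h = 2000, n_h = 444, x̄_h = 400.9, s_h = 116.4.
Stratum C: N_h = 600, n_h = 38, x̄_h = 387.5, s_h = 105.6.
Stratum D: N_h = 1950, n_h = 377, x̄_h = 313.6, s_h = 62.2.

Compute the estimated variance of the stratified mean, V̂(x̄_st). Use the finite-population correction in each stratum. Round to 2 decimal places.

V̂(x̄_st) ≈ 6.14

V̂(x̄_st) = Σ W_h² (1 − n_h/N_h) s_h²/n_h, with W_h = N_h/N and N = 6100:
  stratum A: (1550/6100)²·(1 − 375/1550)·25.0²/375 = 0.0815753
  stratum B: (2000/6100)²·(1 − 444/2000)·116.4²/444 = 2.55213
  stratum C: (600/6100)²·(1 − 38/600)·105.6²/38 = 2.65933
  stratum D: (1950/6100)²·(1 − 377/1950)·62.2²/377 = 0.845947
V̂(x̄_st) = 6.13898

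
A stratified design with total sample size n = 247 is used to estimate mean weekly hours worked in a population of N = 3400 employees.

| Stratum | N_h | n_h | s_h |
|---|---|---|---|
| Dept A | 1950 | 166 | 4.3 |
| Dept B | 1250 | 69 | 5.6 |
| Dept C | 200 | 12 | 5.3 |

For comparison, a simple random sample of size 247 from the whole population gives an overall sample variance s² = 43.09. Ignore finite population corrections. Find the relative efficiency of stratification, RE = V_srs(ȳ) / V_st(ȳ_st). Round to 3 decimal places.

RE ≈ 1.643

V̂(ȳ_st) = Σ W_h² s_h²/n_h, with W_h = N_h/N and N = 3400:
  stratum Dept A: (1950/3400)²·4.3²/166 = 0.0366387
  stratum Dept B: (1250/3400)²·5.6²/69 = 0.0614312
  stratum Dept C: (200/3400)²·5.3²/12 = 0.00809977
V_st = 0.10617
V_srs = s²/n = 43.09/247 = 0.174453
Relative efficiency = V_srs / V_st = 0.174453/0.10617 = 1.6432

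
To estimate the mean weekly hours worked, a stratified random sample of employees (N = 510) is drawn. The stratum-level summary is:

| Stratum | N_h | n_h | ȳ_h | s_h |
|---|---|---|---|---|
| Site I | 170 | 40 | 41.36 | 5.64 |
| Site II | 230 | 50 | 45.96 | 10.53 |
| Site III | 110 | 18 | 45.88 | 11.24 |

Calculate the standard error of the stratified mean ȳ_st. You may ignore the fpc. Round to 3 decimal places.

SE(ȳ_st) ≈ 0.931

V̂(ȳ_st) = Σ W_h² s_h²/n_h, with W_h = N_h/N and N = 510:
  stratum Site I: (170/510)²·5.64²/40 = 0.08836
  stratum Site II: (230/510)²·10.53²/50 = 0.451026
  stratum Site III: (110/510)²·11.24²/18 = 0.326517
V̂(ȳ_st) = 0.865903
SE(ȳ_st) = √0.865903 = 0.930539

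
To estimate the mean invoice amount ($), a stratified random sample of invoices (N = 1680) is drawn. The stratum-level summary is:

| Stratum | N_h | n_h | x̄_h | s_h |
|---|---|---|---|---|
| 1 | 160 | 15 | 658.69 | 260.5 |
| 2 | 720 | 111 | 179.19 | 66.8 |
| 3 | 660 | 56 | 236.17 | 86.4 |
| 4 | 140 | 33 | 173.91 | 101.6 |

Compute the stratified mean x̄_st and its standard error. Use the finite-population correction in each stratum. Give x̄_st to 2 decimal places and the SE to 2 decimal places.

x̄_st ≈ 246.80, SE ≈ 8.00

x̄_st = Σ W_h x̄_h = (160·658.69 + 720·179.19 + 660·236.17 + 140·173.91)/1680 = 246.80167
V̂(x̄_st) = Σ W_h² (1 − n_h/N_h) s_h²/n_h, with W_h = N_h/N and N = 1680:
  stratum 1: (160/1680)²·(1 − 15/160)·260.5²/15 = 37.1872
  stratum 2: (720/1680)²·(1 − 111/720)·66.8²/111 = 6.24541
  stratum 3: (660/1680)²·(1 − 56/660)·86.4²/56 = 18.8279
  stratum 4: (140/1680)²·(1 − 33/140)·101.6²/33 = 1.66022
V̂(x̄_st) = 63.9207
SE(x̄_st) = √63.9207 = 7.99504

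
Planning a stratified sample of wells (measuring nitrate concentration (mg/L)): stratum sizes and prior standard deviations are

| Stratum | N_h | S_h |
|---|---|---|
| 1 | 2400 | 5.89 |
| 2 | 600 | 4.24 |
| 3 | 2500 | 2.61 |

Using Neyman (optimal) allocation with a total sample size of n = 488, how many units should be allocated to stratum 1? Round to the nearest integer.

Neyman allocation: n_h = n · N_h S_h / Σ N_i S_i, with n = 488.
  stratum 1: N_h·S_h = 2400·5.89 = 14136.00
  stratum 2: N_h·S_h = 600·4.24 = 2544.00
  stratum 3: N_h·S_h = 2500·2.61 = 6525.00
Σ N_h S_h = 23205.00
n for stratum 1 = 488·14136.00/23205.00 = 297.279 → 297

297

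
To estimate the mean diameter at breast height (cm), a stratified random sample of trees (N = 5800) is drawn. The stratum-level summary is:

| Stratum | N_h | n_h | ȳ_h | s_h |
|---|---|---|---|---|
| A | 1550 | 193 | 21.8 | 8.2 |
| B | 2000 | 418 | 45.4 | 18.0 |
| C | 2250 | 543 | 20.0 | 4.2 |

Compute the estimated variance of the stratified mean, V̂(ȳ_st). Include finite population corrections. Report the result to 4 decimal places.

V̂(ȳ_st) = Σ W_h² (1 − n_h/N_h) s_h²/n_h, with W_h = N_h/N and N = 5800:
  stratum A: (1550/5800)²·(1 − 193/1550)·8.2²/193 = 0.0217834
  stratum B: (2000/5800)²·(1 − 418/2000)·18.0²/418 = 0.0729036
  stratum C: (2250/5800)²·(1 − 543/2250)·4.2²/543 = 0.00370902
V̂(ȳ_st) = 0.0983961

V̂(ȳ_st) ≈ 0.0984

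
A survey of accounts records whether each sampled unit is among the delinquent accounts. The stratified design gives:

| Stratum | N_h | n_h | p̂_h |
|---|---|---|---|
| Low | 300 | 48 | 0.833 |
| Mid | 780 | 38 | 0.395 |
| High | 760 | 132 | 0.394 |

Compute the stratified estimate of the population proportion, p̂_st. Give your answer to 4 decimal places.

N = 1840; stratum weights W_h = N_h/N.
p̂_st = Σ W_h p̂_h = (300·0.833 + 780·0.395 + 760·0.394)/1840 = 0.46600

p̂_st ≈ 0.4660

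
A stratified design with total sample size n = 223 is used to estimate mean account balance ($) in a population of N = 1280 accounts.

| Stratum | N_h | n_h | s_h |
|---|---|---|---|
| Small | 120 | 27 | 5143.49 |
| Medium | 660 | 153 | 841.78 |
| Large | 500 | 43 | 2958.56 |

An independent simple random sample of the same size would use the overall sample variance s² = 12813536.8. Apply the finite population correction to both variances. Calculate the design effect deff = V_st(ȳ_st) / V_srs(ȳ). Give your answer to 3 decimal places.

deff ≈ 0.759

V̂(ȳ_st) = Σ W_h² (1 − n_h/N_h) s_h²/n_h, with W_h = N_h/N and N = 1280:
  stratum Small: (120/1280)²·(1 − 27/120)·5143.49²/27 = 6674.16
  stratum Medium: (660/1280)²·(1 − 153/660)·841.78²/153 = 945.884
  stratum Large: (500/1280)²·(1 − 43/500)·2958.56²/43 = 28389.6
V_st = 36009.6
V_srs = (1 − 223/1280)·12813536.8/223 = 47449.2
deff = V_st / V_srs = 36009.6/47449.2 = 0.7589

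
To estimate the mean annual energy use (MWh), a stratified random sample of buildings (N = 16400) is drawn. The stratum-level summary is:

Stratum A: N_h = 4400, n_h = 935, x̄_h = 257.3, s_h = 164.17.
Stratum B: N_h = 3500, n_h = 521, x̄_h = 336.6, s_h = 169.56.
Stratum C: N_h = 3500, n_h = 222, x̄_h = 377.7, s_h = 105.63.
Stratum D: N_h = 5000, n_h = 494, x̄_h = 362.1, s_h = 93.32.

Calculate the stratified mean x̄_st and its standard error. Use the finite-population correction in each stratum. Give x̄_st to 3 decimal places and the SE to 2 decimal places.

x̄_st = Σ W_h x̄_h = (4400·257.3 + 3500·336.6 + 3500·377.7 + 5000·362.1)/16400 = 331.87012
V̂(x̄_st) = Σ W_h² (1 − n_h/N_h) s_h²/n_h, with W_h = N_h/N and N = 16400:
  stratum A: (4400/16400)²·(1 − 935/4400)·164.17²/935 = 1.63397
  stratum B: (3500/16400)²·(1 − 521/3500)·169.56²/521 = 2.13924
  stratum C: (3500/16400)²·(1 − 222/3500)·105.63²/222 = 2.14393
  stratum D: (5000/16400)²·(1 − 494/5000)·93.32²/494 = 1.47671
V̂(x̄_st) = 7.39386
SE(x̄_st) = √7.39386 = 2.71916

x̄_st ≈ 331.870, SE ≈ 2.72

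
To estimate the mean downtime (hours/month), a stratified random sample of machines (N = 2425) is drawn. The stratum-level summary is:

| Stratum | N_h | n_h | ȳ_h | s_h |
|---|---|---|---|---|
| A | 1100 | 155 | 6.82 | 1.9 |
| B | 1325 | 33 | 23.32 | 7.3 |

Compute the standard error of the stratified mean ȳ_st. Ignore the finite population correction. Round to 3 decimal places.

V̂(ȳ_st) = Σ W_h² s_h²/n_h, with W_h = N_h/N and N = 2425:
  stratum A: (1100/2425)²·1.9²/155 = 0.00479223
  stratum B: (1325/2425)²·7.3²/33 = 0.482103
V̂(ȳ_st) = 0.486895
SE(ȳ_st) = √0.486895 = 0.697779

SE(ȳ_st) ≈ 0.698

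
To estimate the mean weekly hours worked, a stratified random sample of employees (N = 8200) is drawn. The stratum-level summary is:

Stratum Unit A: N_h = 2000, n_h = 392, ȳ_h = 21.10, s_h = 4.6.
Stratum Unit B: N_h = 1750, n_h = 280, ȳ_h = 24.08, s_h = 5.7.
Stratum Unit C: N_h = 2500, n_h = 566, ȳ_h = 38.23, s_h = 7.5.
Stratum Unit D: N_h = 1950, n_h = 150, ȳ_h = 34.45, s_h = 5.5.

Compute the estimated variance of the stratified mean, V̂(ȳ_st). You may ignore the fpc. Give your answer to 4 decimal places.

V̂(ȳ_st) ≈ 0.0291

V̂(ȳ_st) = Σ W_h² s_h²/n_h, with W_h = N_h/N and N = 8200:
  stratum Unit A: (2000/8200)²·4.6²/392 = 0.00321116
  stratum Unit B: (1750/8200)²·5.7²/280 = 0.00528494
  stratum Unit C: (2500/8200)²·7.5²/566 = 0.00923758
  stratum Unit D: (1950/8200)²·5.5²/150 = 0.0114045
V̂(ȳ_st) = 0.0291382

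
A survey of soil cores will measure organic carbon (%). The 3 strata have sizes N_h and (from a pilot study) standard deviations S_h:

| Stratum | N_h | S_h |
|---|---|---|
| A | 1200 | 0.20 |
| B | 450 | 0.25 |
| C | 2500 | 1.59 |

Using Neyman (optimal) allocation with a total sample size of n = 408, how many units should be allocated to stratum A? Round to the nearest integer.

Neyman allocation: n_h = n · N_h S_h / Σ N_i S_i, with n = 408.
  stratum A: N_h·S_h = 1200·0.20 = 240.00
  stratum B: N_h·S_h = 450·0.25 = 112.50
  stratum C: N_h·S_h = 2500·1.59 = 3975.00
Σ N_h S_h = 4327.50
n for stratum A = 408·240.00/4327.50 = 22.627 → 23

23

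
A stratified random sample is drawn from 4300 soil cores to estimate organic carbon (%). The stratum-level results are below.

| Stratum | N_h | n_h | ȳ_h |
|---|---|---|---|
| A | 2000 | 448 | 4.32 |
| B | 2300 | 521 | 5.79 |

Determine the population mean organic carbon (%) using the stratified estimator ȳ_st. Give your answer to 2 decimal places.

ȳ_st ≈ 5.11

N = Σ N_h = 4300. Stratum weights W_h = N_h/N.
ȳ_st = (2000·4.32 + 2300·5.79) / 4300 = 5.1063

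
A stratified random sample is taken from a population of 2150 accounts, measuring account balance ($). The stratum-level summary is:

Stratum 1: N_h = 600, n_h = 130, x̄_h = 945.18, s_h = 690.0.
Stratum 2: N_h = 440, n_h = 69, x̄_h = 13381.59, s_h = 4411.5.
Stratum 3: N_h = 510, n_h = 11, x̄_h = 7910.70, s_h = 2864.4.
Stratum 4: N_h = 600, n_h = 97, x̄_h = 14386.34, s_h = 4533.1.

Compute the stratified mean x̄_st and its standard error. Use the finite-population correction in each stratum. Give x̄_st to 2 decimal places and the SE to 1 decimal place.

x̄_st = Σ W_h x̄_h = (600·945.18 + 440·13381.59 + 510·7910.70 + 600·14386.34)/2150 = 8893.61330
V̂(x̄_st) = Σ W_h² (1 − n_h/N_h) s_h²/n_h, with W_h = N_h/N and N = 2150:
  stratum 1: (600/2150)²·(1 − 130/600)·690.0²/130 = 223.423
  stratum 2: (440/2150)²·(1 − 69/440)·4411.5²/69 = 9960.32
  stratum 3: (510/2150)²·(1 − 11/510)·2864.4²/11 = 41064.7
  stratum 4: (600/2150)²·(1 − 97/600)·4533.1²/97 = 13831.2
V̂(x̄_st) = 65079.7
SE(x̄_st) = √65079.7 = 255.107

x̄_st ≈ 8893.61, SE ≈ 255.1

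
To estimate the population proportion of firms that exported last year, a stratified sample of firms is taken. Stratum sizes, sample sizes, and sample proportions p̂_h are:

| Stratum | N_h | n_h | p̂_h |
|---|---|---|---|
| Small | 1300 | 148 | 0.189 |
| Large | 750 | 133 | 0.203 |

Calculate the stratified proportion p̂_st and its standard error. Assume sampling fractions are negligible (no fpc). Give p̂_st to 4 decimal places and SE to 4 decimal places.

p̂_st ≈ 0.1941, SE ≈ 0.0242

N = 2050; stratum weights W_h = N_h/N.
p̂_st = Σ W_h p̂_h = (1300·0.189 + 750·0.203)/2050 = 0.19412
V̂(p̂_st) = Σ W_h² p̂_h(1−p̂_h)/(n_h−1):
  stratum Small: (1300/2050)²·0.189·0.811/147 = 0.000419319
  stratum Large: (750/2050)²·0.203·0.797/132 = 0.000164057
V̂(p̂_st) = 0.000583376; SE = √V̂ = 0.0241532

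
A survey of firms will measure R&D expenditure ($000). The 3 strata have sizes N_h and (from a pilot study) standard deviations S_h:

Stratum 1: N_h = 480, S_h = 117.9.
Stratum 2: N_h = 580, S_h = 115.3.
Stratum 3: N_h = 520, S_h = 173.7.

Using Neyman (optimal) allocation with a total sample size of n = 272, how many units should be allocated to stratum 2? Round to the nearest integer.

Neyman allocation: n_h = n · N_h S_h / Σ N_i S_i, with n = 272.
  stratum 1: N_h·S_h = 480·117.9 = 56592.00
  stratum 2: N_h·S_h = 580·115.3 = 66874.00
  stratum 3: N_h·S_h = 520·173.7 = 90324.00
Σ N_h S_h = 213790.00
n for stratum 2 = 272·66874.00/213790.00 = 85.082 → 85

85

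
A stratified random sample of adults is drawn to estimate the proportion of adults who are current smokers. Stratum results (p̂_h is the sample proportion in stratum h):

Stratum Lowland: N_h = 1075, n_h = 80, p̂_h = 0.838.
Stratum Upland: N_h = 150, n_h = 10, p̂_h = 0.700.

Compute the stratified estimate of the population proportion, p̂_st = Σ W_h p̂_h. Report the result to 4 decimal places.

p̂_st ≈ 0.8211

N = 1225; stratum weights W_h = N_h/N.
p̂_st = Σ W_h p̂_h = (1075·0.838 + 150·0.700)/1225 = 0.82110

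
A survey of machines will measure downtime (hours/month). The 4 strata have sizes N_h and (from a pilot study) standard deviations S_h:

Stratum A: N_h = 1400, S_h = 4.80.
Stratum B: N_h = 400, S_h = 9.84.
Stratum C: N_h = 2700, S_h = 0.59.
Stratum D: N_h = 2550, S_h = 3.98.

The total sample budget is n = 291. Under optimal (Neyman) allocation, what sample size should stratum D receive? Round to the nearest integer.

Neyman allocation: n_h = n · N_h S_h / Σ N_i S_i, with n = 291.
  stratum A: N_h·S_h = 1400·4.80 = 6720.00
  stratum B: N_h·S_h = 400·9.84 = 3936.00
  stratum C: N_h·S_h = 2700·0.59 = 1593.00
  stratum D: N_h·S_h = 2550·3.98 = 10149.00
Σ N_h S_h = 22398.00
n for stratum D = 291·10149.00/22398.00 = 131.858 → 132

132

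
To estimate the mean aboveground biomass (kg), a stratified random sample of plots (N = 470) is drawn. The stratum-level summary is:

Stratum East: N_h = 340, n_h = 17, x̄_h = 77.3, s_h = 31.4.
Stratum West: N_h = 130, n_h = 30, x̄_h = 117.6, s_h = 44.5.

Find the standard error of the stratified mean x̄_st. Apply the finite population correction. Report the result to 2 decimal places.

V̂(x̄_st) = Σ W_h² (1 − n_h/N_h) s_h²/n_h, with W_h = N_h/N and N = 470:
  stratum East: (340/470)²·(1 − 17/340)·31.4²/17 = 28.8334
  stratum West: (130/470)²·(1 − 30/130)·44.5²/30 = 3.8846
V̂(x̄_st) = 32.718
SE(x̄_st) = √32.718 = 5.71997

SE(x̄_st) ≈ 5.72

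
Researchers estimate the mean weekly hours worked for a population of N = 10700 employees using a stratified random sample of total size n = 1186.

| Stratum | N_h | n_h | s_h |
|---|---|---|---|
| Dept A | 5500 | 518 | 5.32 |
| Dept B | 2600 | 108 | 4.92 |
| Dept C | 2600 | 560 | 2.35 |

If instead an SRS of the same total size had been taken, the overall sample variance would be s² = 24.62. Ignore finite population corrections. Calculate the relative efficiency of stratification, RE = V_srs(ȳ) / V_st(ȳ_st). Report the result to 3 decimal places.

RE ≈ 0.735

V̂(ȳ_st) = Σ W_h² s_h²/n_h, with W_h = N_h/N and N = 10700:
  stratum Dept A: (5500/10700)²·5.32²/518 = 0.0144361
  stratum Dept B: (2600/10700)²·4.92²/108 = 0.0132338
  stratum Dept C: (2600/10700)²·2.35²/560 = 0.000582273
V_st = 0.0282523
V_srs = s²/n = 24.62/1186 = 0.0207589
Relative efficiency = V_srs / V_st = 0.0207589/0.0282523 = 0.7348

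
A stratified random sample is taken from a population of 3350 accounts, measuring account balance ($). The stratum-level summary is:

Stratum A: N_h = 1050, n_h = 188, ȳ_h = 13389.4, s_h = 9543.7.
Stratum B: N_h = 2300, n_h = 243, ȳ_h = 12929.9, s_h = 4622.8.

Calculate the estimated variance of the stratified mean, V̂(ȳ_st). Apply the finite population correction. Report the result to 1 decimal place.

V̂(ȳ_st) ≈ 76148.1

V̂(ȳ_st) = Σ W_h² (1 − n_h/N_h) s_h²/n_h, with W_h = N_h/N and N = 3350:
  stratum A: (1050/3350)²·(1 − 188/1050)·9543.7²/188 = 39073.5
  stratum B: (2300/3350)²·(1 − 243/2300)·4622.8²/243 = 37074.6
V̂(ȳ_st) = 76148.1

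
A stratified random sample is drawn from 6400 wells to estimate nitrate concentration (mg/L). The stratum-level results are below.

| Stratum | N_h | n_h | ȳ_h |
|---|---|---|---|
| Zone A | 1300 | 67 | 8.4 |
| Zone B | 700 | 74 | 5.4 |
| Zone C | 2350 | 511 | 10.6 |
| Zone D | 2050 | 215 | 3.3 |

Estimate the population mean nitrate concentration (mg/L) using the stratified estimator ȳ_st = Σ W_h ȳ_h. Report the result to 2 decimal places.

N = Σ N_h = 6400. Stratum weights W_h = N_h/N.
ȳ_st = (1300·8.4 + 700·5.4 + 2350·10.6 + 2050·3.3) / 6400 = 7.2461

ȳ_st ≈ 7.25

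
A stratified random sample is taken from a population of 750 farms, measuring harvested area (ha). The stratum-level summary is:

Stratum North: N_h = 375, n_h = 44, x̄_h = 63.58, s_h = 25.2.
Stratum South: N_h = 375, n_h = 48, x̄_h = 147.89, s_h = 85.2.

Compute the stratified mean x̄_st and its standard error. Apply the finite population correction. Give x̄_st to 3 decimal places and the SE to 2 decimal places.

x̄_st ≈ 105.735, SE ≈ 6.01

x̄_st = Σ W_h x̄_h = (375·63.58 + 375·147.89)/750 = 105.73500
V̂(x̄_st) = Σ W_h² (1 − n_h/N_h) s_h²/n_h, with W_h = N_h/N and N = 750:
  stratum North: (375/750)²·(1 − 44/375)·25.2²/44 = 3.18482
  stratum South: (375/750)²·(1 − 48/375)·85.2²/48 = 32.9681
V̂(x̄_st) = 36.153
SE(x̄_st) = √36.153 = 6.01273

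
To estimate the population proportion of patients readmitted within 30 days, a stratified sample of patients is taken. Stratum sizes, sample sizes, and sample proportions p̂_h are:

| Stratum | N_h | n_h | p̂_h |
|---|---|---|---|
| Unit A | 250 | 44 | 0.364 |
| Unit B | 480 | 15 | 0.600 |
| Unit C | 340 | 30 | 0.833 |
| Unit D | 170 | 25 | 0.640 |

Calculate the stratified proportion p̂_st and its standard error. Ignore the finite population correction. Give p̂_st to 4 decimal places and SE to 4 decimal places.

N = 1240; stratum weights W_h = N_h/N.
p̂_st = Σ W_h p̂_h = (250·0.364 + 480·0.600 + 340·0.833 + 170·0.640)/1240 = 0.62179
V̂(p̂_st) = Σ W_h² p̂_h(1−p̂_h)/(n_h−1):
  stratum Unit A: (250/1240)²·0.364·0.636/43 = 0.00021884
  stratum Unit B: (480/1240)²·0.600·0.400/14 = 0.00256875
  stratum Unit C: (340/1240)²·0.833·0.167/29 = 0.000360643
  stratum Unit D: (170/1240)²·0.640·0.360/24 = 0.000180437
V̂(p̂_st) = 0.00332867; SE = √V̂ = 0.0576947

p̂_st ≈ 0.6218, SE ≈ 0.0577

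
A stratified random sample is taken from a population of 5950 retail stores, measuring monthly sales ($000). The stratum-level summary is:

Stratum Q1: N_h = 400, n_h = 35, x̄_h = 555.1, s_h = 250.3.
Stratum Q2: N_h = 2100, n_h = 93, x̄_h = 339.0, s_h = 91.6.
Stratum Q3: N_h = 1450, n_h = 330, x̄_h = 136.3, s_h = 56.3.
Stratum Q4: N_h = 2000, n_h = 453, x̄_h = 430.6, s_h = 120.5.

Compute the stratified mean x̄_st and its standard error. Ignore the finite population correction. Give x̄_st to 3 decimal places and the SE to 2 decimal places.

x̄_st ≈ 334.920, SE ≈ 4.85

x̄_st = Σ W_h x̄_h = (400·555.1 + 2100·339.0 + 1450·136.3 + 2000·430.6)/5950 = 334.92017
V̂(x̄_st) = Σ W_h² s_h²/n_h, with W_h = N_h/N and N = 5950:
  stratum Q1: (400/5950)²·250.3²/35 = 8.08984
  stratum Q2: (2100/5950)²·91.6²/93 = 11.2386
  stratum Q3: (1450/5950)²·56.3²/330 = 0.570433
  stratum Q4: (2000/5950)²·120.5²/453 = 3.62161
V̂(x̄_st) = 23.5205
SE(x̄_st) = √23.5205 = 4.84979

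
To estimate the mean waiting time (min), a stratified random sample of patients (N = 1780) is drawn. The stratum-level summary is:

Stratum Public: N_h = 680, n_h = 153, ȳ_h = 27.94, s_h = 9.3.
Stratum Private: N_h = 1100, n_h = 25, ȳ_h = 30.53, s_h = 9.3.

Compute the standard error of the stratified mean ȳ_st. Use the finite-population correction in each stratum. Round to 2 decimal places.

V̂(ȳ_st) = Σ W_h² (1 − n_h/N_h) s_h²/n_h, with W_h = N_h/N and N = 1780:
  stratum Public: (680/1780)²·(1 − 153/680)·9.3²/153 = 0.0639373
  stratum Private: (1100/1780)²·(1 − 25/1100)·9.3²/25 = 1.29118
V̂(ȳ_st) = 1.35512
SE(ȳ_st) = √1.35512 = 1.1641

SE(ȳ_st) ≈ 1.16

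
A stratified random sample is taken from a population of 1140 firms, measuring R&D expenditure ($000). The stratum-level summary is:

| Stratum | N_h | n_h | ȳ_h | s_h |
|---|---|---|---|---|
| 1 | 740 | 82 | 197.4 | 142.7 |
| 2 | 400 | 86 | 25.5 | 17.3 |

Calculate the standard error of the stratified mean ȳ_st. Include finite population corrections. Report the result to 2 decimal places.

V̂(ȳ_st) = Σ W_h² (1 − n_h/N_h) s_h²/n_h, with W_h = N_h/N and N = 1140:
  stratum 1: (740/1140)²·(1 − 82/740)·142.7²/82 = 93.0426
  stratum 2: (400/1140)²·(1 − 86/400)·17.3²/86 = 0.336336
V̂(ȳ_st) = 93.379
SE(ȳ_st) = √93.379 = 9.66328

SE(ȳ_st) ≈ 9.66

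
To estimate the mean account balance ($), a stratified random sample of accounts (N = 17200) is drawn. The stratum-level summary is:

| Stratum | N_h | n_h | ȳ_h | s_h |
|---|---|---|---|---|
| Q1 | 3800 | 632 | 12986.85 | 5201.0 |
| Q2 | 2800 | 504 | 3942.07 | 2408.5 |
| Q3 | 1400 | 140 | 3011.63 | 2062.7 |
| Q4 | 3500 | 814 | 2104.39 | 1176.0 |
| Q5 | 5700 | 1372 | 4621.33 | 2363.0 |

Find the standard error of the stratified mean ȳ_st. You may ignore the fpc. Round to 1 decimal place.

SE(ȳ_st) ≈ 55.8

V̂(ȳ_st) = Σ W_h² s_h²/n_h, with W_h = N_h/N and N = 17200:
  stratum Q1: (3800/17200)²·5201.0²/632 = 2089.14
  stratum Q2: (2800/17200)²·2408.5²/504 = 305.016
  stratum Q3: (1400/17200)²·2062.7²/140 = 201.346
  stratum Q4: (3500/17200)²·1176.0²/814 = 70.3509
  stratum Q5: (5700/17200)²·2363.0²/1372 = 446.957
V̂(ȳ_st) = 3112.81
SE(ȳ_st) = √3112.81 = 55.7925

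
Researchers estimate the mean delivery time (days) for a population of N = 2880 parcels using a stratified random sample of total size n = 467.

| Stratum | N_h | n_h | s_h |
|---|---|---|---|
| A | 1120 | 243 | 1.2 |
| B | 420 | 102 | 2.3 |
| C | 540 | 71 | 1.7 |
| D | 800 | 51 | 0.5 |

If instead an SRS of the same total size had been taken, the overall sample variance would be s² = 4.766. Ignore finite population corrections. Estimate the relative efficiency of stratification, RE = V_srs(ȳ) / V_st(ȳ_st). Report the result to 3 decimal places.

V̂(ȳ_st) = Σ W_h² s_h²/n_h, with W_h = N_h/N and N = 2880:
  stratum A: (1120/2880)²·1.2²/243 = 0.000896205
  stratum B: (420/2880)²·2.3²/102 = 0.00110298
  stratum C: (540/2880)²·1.7²/71 = 0.00143101
  stratum D: (800/2880)²·0.5²/51 = 0.000378238
V_st = 0.00380843
V_srs = s²/n = 4.766/467 = 0.0102056
Relative efficiency = V_srs / V_st = 0.0102056/0.00380843 = 2.6797

RE ≈ 2.680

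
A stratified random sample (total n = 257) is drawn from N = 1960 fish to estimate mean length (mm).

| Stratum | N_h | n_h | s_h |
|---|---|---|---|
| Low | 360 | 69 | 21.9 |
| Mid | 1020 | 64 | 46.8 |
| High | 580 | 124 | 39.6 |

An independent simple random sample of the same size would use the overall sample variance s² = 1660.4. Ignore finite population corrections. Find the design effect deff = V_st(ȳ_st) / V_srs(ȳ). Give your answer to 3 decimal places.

deff ≈ 1.642

V̂(ȳ_st) = Σ W_h² s_h²/n_h, with W_h = N_h/N and N = 1960:
  stratum Low: (360/1960)²·21.9²/69 = 0.234494
  stratum Mid: (1020/1960)²·46.8²/64 = 9.2683
  stratum High: (580/1960)²·39.6²/124 = 1.10742
V_st = 10.6102
V_srs = s²/n = 1660.4/257 = 6.4607
deff = V_st / V_srs = 10.6102/6.4607 = 1.6423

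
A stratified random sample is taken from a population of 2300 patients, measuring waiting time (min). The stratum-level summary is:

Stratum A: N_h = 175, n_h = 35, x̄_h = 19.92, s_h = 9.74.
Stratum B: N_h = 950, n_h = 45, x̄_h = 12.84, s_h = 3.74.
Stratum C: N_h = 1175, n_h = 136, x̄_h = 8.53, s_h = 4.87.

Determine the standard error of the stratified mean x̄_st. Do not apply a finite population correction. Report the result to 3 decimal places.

V̂(x̄_st) = Σ W_h² s_h²/n_h, with W_h = N_h/N and N = 2300:
  stratum A: (175/2300)²·9.74²/35 = 0.0156917
  stratum B: (950/2300)²·3.74²/45 = 0.0530301
  stratum C: (1175/2300)²·4.87²/136 = 0.0455134
V̂(x̄_st) = 0.114235
SE(x̄_st) = √0.114235 = 0.337987

SE(x̄_st) ≈ 0.338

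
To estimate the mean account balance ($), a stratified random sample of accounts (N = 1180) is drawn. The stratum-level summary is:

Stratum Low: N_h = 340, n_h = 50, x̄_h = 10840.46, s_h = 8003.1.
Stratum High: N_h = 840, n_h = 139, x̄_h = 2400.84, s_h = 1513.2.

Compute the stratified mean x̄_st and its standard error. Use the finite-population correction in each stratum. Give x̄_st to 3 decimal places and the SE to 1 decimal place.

x̄_st ≈ 4832.595, SE ≈ 312.5

x̄_st = Σ W_h x̄_h = (340·10840.46 + 840·2400.84)/1180 = 4832.59492
V̂(x̄_st) = Σ W_h² (1 − n_h/N_h) s_h²/n_h, with W_h = N_h/N and N = 1180:
  stratum Low: (340/1180)²·(1 − 50/340)·8003.1²/50 = 90710.9
  stratum High: (840/1180)²·(1 − 139/840)·1513.2²/139 = 6966.44
V̂(x̄_st) = 97677.3
SE(x̄_st) = √97677.3 = 312.534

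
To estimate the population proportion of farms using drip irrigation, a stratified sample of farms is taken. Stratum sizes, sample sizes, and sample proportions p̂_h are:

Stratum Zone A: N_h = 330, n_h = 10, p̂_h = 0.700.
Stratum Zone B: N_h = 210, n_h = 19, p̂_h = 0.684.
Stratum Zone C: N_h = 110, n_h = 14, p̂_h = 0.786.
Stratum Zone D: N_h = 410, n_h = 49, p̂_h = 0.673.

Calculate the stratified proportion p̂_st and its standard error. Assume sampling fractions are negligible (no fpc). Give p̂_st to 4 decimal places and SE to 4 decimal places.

p̂_st ≈ 0.6953, SE ≈ 0.0596

N = 1060; stratum weights W_h = N_h/N.
p̂_st = Σ W_h p̂_h = (330·0.700 + 210·0.684 + 110·0.786 + 410·0.673)/1060 = 0.69531
V̂(p̂_st) = Σ W_h² p̂_h(1−p̂_h)/(n_h−1):
  stratum Zone A: (330/1060)²·0.700·0.300/9 = 0.00226148
  stratum Zone B: (210/1060)²·0.684·0.316/18 = 0.0004713
  stratum Zone C: (110/1060)²·0.786·0.214/13 = 0.000139337
  stratum Zone D: (410/1060)²·0.673·0.327/48 = 0.000685926
V̂(p̂_st) = 0.00355804; SE = √V̂ = 0.0596493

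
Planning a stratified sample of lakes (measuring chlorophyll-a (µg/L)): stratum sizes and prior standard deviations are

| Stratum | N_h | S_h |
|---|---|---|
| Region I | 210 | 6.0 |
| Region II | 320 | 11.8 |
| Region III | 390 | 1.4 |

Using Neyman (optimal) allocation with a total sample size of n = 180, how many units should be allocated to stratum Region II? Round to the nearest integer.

Neyman allocation: n_h = n · N_h S_h / Σ N_i S_i, with n = 180.
  stratum Region I: N_h·S_h = 210·6.0 = 1260.00
  stratum Region II: N_h·S_h = 320·11.8 = 3776.00
  stratum Region III: N_h·S_h = 390·1.4 = 546.00
Σ N_h S_h = 5582.00
n for stratum Region II = 180·3776.00/5582.00 = 121.763 → 122

122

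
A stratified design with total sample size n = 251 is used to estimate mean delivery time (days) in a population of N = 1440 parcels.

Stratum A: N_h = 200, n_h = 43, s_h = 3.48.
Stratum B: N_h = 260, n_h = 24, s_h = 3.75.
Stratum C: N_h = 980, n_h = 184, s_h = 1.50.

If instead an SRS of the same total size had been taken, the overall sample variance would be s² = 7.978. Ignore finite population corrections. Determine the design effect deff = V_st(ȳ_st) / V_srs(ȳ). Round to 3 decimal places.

deff ≈ 0.950

V̂(ȳ_st) = Σ W_h² s_h²/n_h, with W_h = N_h/N and N = 1440:
  stratum A: (200/1440)²·3.48²/43 = 0.00543282
  stratum B: (260/1440)²·3.75²/24 = 0.0191017
  stratum C: (980/1440)²·1.50²/184 = 0.00566359
V_st = 0.0301982
V_srs = s²/n = 7.978/251 = 0.0317849
deff = V_st / V_srs = 0.0301982/0.0317849 = 0.9501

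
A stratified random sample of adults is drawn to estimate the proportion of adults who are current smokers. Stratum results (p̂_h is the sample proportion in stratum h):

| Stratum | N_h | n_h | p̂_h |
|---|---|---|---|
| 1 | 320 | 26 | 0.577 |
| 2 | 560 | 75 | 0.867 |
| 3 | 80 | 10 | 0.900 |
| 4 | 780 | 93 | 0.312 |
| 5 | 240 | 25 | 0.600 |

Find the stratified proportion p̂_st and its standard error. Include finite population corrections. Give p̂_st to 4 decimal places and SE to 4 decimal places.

N = 1980; stratum weights W_h = N_h/N.
p̂_st = Σ W_h p̂_h = (320·0.577 + 560·0.867 + 80·0.900 + 780·0.312 + 240·0.600)/1980 = 0.57046
V̂(p̂_st) = Σ W_h² (1 − n_h/N_h) p̂_h(1−p̂_h)/(n_h−1):
  stratum 1: (320/1980)²·(1 − 26/320)·0.577·0.423/25 = 0.000234284
  stratum 2: (560/1980)²·(1 − 75/560)·0.867·0.133/74 = 0.000107954
  stratum 3: (80/1980)²·(1 − 10/80)·0.900·0.100/9 = 1.42843e-05
  stratum 4: (780/1980)²·(1 − 93/780)·0.312·0.688/92 = 0.000318916
  stratum 5: (240/1980)²·(1 − 25/240)·0.600·0.400/24 = 0.000131619
V̂(p̂_st) = 0.000807058; SE = √V̂ = 0.0284088

p̂_st ≈ 0.5705, SE ≈ 0.0284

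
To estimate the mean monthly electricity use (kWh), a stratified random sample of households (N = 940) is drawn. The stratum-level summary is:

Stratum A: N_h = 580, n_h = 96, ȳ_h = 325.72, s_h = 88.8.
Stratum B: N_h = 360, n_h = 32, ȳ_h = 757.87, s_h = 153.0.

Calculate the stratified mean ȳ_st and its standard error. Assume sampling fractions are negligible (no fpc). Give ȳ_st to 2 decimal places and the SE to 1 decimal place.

ȳ_st = Σ W_h ȳ_h = (580·325.72 + 360·757.87)/940 = 491.22426
V̂(ȳ_st) = Σ W_h² s_h²/n_h, with W_h = N_h/N and N = 940:
  stratum A: (580/940)²·88.8²/96 = 31.272
  stratum B: (360/940)²·153.0²/32 = 107.296
V̂(ȳ_st) = 138.568
SE(ȳ_st) = √138.568 = 11.7715

ȳ_st ≈ 491.22, SE ≈ 11.8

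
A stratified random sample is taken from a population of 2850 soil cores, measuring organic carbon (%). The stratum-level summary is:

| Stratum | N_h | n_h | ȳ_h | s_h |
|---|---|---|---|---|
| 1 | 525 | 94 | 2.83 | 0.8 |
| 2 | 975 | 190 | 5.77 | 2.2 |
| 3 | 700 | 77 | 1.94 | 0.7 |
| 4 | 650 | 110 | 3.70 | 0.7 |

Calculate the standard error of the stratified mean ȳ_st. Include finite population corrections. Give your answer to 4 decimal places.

SE(ȳ_st) ≈ 0.0559

V̂(ȳ_st) = Σ W_h² (1 − n_h/N_h) s_h²/n_h, with W_h = N_h/N and N = 2850:
  stratum 1: (525/2850)²·(1 − 94/525)·0.8²/94 = 0.00018967
  stratum 2: (975/2850)²·(1 − 190/975)·2.2²/190 = 0.00240036
  stratum 3: (700/2850)²·(1 − 77/700)·0.7²/77 = 0.000341666
  stratum 4: (650/2850)²·(1 − 110/650)·0.7²/110 = 0.000192496
V̂(ȳ_st) = 0.00312419
SE(ȳ_st) = √0.00312419 = 0.0558945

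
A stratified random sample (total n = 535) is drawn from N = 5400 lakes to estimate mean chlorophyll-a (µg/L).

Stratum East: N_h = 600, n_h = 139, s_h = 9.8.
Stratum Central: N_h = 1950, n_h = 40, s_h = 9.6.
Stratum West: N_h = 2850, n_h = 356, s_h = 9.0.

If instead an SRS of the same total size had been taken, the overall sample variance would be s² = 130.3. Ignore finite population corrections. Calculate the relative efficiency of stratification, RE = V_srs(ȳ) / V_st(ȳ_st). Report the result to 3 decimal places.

V̂(ȳ_st) = Σ W_h² s_h²/n_h, with W_h = N_h/N and N = 5400:
  stratum East: (600/5400)²·9.8²/139 = 0.00853006
  stratum Central: (1950/5400)²·9.6²/40 = 0.300444
  stratum West: (2850/5400)²·9.0²/356 = 0.0633778
V_st = 0.372352
V_srs = s²/n = 130.3/535 = 0.243551
Relative efficiency = V_srs / V_st = 0.243551/0.372352 = 0.6541

RE ≈ 0.654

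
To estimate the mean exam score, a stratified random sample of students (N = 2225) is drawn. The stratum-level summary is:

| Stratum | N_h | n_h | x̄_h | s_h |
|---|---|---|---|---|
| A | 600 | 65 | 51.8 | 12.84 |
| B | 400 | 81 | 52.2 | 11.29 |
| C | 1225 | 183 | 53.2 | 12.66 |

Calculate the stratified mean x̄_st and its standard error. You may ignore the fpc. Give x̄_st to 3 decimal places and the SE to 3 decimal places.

x̄_st ≈ 52.643, SE ≈ 0.708

x̄_st = Σ W_h x̄_h = (600·51.8 + 400·52.2 + 1225·53.2)/2225 = 52.64270
V̂(x̄_st) = Σ W_h² s_h²/n_h, with W_h = N_h/N and N = 2225:
  stratum A: (600/2225)²·12.84²/65 = 0.184442
  stratum B: (400/2225)²·11.29²/81 = 0.0508584
  stratum C: (1225/2225)²·12.66²/183 = 0.265478
V̂(x̄_st) = 0.500778
SE(x̄_st) = √0.500778 = 0.707657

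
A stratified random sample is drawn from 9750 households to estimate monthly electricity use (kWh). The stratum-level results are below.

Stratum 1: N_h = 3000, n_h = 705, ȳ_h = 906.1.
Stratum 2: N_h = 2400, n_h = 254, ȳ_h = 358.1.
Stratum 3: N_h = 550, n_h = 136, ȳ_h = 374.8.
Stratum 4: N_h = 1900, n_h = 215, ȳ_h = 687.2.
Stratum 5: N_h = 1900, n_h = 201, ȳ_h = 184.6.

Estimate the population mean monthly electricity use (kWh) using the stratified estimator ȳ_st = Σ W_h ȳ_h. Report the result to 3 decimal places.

N = Σ N_h = 9750. Stratum weights W_h = N_h/N.
ȳ_st = (3000·906.1 + 2400·358.1 + 550·374.8 + 1900·687.2 + 1900·184.6) / 9750 = 557.97949

ȳ_st ≈ 557.979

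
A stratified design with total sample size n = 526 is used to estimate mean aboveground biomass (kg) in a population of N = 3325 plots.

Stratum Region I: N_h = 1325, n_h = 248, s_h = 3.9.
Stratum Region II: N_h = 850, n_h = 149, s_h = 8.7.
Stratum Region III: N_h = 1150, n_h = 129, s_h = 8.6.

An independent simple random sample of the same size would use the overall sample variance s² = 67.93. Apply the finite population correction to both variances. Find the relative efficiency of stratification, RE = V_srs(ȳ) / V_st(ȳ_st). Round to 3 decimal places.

V̂(ȳ_st) = Σ W_h² (1 − n_h/N_h) s_h²/n_h, with W_h = N_h/N and N = 3325:
  stratum Region I: (1325/3325)²·(1 − 248/1325)·3.9²/248 = 0.00791637
  stratum Region II: (850/3325)²·(1 − 149/850)·8.7²/149 = 0.0273783
  stratum Region III: (1150/3325)²·(1 − 129/1150)·8.6²/129 = 0.0608902
V_st = 0.0961848
V_srs = (1 − 526/3325)·67.93/526 = 0.108714
Relative efficiency = V_srs / V_st = 0.108714/0.0961848 = 1.1303

RE ≈ 1.130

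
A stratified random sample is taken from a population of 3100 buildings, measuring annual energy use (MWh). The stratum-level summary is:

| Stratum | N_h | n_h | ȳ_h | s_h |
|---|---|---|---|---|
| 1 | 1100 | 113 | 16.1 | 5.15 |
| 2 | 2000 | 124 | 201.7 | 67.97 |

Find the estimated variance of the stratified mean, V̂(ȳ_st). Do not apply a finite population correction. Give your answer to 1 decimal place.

V̂(ȳ_st) ≈ 15.5

V̂(ȳ_st) = Σ W_h² s_h²/n_h, with W_h = N_h/N and N = 3100:
  stratum 1: (1100/3100)²·5.15²/113 = 0.0295528
  stratum 2: (2000/3100)²·67.97²/124 = 15.5078
V̂(ȳ_st) = 15.5373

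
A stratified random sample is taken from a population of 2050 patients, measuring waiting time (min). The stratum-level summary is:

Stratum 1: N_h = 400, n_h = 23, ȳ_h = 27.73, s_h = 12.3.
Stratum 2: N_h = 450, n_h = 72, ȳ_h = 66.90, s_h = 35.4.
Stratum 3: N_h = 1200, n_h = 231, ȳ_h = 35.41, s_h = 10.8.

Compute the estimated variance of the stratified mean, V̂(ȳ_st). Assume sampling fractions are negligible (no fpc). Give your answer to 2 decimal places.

V̂(ȳ_st) ≈ 1.26

V̂(ȳ_st) = Σ W_h² s_h²/n_h, with W_h = N_h/N and N = 2050:
  stratum 1: (400/2050)²·12.3²/23 = 0.250435
  stratum 2: (450/2050)²·35.4²/72 = 0.83867
  stratum 3: (1200/2050)²·10.8²/231 = 0.173018
V̂(ȳ_st) = 1.26212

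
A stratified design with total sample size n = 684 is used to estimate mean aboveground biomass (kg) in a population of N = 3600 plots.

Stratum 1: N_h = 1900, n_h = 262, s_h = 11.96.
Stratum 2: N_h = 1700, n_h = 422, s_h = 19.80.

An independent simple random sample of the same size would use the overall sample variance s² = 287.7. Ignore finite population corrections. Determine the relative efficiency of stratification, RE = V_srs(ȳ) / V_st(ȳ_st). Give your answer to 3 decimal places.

RE ≈ 1.171

V̂(ȳ_st) = Σ W_h² s_h²/n_h, with W_h = N_h/N and N = 3600:
  stratum 1: (1900/3600)²·11.96²/262 = 0.152077
  stratum 2: (1700/3600)²·19.80²/422 = 0.207162
V_st = 0.359239
V_srs = s²/n = 287.7/684 = 0.420614
Relative efficiency = V_srs / V_st = 0.420614/0.359239 = 1.1708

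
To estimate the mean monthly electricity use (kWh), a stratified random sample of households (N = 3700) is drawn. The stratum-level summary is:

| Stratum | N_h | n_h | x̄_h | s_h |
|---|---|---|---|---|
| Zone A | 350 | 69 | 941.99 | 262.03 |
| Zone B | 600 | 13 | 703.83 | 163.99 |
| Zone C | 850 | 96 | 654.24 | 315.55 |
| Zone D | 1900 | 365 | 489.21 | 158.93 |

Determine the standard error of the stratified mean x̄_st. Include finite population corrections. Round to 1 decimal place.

V̂(x̄_st) = Σ W_h² (1 − n_h/N_h) s_h²/n_h, with W_h = N_h/N and N = 3700:
  stratum Zone A: (350/3700)²·(1 − 69/350)·262.03²/69 = 7.14865
  stratum Zone B: (600/3700)²·(1 − 13/600)·163.99²/13 = 53.2203
  stratum Zone C: (850/3700)²·(1 − 96/850)·315.55²/96 = 48.557
  stratum Zone D: (1900/3700)²·(1 − 365/1900)·158.93²/365 = 14.7427
V̂(x̄_st) = 123.669
SE(x̄_st) = √123.669 = 11.1206

SE(x̄_st) ≈ 11.1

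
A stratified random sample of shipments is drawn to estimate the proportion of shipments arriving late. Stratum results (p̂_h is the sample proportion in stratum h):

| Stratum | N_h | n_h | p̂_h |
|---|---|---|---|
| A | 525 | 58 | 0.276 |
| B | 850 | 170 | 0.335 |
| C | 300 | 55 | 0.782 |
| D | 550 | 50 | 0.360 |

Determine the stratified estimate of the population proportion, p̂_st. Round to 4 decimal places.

p̂_st ≈ 0.3875

N = 2225; stratum weights W_h = N_h/N.
p̂_st = Σ W_h p̂_h = (525·0.276 + 850·0.335 + 300·0.782 + 550·0.360)/2225 = 0.38753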